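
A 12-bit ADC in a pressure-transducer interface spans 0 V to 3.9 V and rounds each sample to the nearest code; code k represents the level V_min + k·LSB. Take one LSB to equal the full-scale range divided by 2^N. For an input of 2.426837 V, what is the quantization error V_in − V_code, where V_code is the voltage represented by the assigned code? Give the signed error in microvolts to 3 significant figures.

−189 µV

V_FS = 3.9 V. LSB = 3.9 V / 2^12 ≈ 0.9521 mV.
Position in LSBs: (2.426837 − (0)) × 4096/3.9 = 2548.8011; rounding gives k = 2549.
V_code = 0 + (2549/4096) × 3.9 = 2.427026367 V.
V_in − V_code = 2.426837 − (2.427026367) = −189 µV.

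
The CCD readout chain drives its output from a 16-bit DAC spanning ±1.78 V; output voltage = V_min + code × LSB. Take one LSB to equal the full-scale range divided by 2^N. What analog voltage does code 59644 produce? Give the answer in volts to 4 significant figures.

Range = 1.78 − (-1.78) = 3.56 V. LSB = 3.56 V / 2^16.
V_out = V_min + code × LSB = -1.78 V + 59644 × 3.56 V / 65536
      = -1.78 + 3.23994 = 1.45994 V.

1.460 V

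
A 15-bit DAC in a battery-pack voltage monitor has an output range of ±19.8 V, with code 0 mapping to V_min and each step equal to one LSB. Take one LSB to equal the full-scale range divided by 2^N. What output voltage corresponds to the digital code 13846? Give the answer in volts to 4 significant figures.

The full-scale span is 19.8 − (-19.8) = 39.6 V. LSB = 39.6 V / 2^15.
V_out = V_min + code × LSB = -19.8 V + 13846 × 39.6 V / 32768
      = -19.8 + 16.7328 = -3.06716 V.

-3.067 V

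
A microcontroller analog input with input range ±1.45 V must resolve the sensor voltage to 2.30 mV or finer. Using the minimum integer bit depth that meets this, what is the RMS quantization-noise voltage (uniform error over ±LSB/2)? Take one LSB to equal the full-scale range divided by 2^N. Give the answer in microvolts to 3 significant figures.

Span: 1.45 V − (-1.45 V) = 2.9 V.
Need 2^N ≥ 2.9 V / 2.30 mV = 1261 → N_min = 11.
Step size = 2.9/2048 V = 1.4160 mV.
σ_q = LSB/√12 = 1.4160 mV/3.4641 = 409 µV.

409 µV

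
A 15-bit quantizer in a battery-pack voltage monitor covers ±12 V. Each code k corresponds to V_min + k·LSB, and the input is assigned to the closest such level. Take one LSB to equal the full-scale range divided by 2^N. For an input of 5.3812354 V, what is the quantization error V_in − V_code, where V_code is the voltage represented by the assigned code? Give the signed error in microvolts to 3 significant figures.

Full-scale range = 12 V − (-12 V) = 24 V. LSB = 24 V / 2^15 ≈ 0.7324 mV.
(V_in − V_min)/LSB = (5.3812354 − (-12)) × 32768/24 = 23731.1801 → nearest code k = 23731.
Reconstructed level: -12 + 23731 × 24/32768 V = 5.3811035156 V.
V_in − V_code = 5.3812354 − (5.3811035156) = +132 µV.

+132 µV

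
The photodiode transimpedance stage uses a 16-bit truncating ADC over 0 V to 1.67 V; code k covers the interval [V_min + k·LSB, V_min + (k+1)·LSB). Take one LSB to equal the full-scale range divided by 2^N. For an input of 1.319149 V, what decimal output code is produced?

51767

Span = 1.67 V. LSB = 1.67 V / 2^16 ≈ 25.48 µV.
code = ⌊(V_in − V_min)/LSB⌋ = ⌊(V_in − V_min) × 2^16 / range⌋
     = ⌊(1.319149 − (0)) × 65536 / 1.67⌋ = ⌊1.319149 × 65536/1.67⌋
     = ⌊51767.514⌋ = 51767.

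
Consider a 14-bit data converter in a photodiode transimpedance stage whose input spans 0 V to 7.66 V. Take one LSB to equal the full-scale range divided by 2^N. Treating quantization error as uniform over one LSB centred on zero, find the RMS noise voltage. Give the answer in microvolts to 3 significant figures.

Full-scale range = 7.66 V.
Step size = 7.66/16384 V = 467.53 µV.
σ_q = LSB/√12 = 467.53 µV/3.4641 = 135 µV.

135 µV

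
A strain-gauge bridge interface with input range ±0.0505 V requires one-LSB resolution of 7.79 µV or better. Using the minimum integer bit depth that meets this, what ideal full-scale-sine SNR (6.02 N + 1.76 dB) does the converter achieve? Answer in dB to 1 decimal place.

86.0 dB

Full-scale range = 0.0505 V − (-0.0505 V) = 0.101 V.
Required number of levels: 0.101/7.79 µV = 12965; smallest N with 2^N ≥ that is 14.
SNR = 6.02 × 14 + 1.76 = 86.04 dB.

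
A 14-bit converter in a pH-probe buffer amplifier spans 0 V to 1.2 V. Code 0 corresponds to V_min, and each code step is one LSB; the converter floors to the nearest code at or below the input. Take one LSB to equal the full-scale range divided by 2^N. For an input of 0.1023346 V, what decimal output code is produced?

1397

V_FS = 1.2 V. LSB = 1.2 V / 2^14 ≈ 73.24 µV.
V_in − V_min = 0.1023346 − (0) = 0.1023346 V.
Divide by LSB: 0.1023346 × 16384/1.2 = 1397.2084.
Truncating gives code 1397.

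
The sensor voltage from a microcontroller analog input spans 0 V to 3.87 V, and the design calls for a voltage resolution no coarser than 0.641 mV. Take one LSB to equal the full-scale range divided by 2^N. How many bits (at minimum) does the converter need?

13 bits

Range is 3.87 V.
3.87 V / 0.641 mV = 6037. Since 2^12 = 4096 and 2^13 = 8192, N = 13.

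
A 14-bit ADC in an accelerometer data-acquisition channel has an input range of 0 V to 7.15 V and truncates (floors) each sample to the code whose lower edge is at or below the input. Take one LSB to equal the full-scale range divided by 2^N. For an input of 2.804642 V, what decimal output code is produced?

6426

Full-scale range = 7.15 V. LSB = 7.15 V / 2^14 ≈ 436.4 µV.
V_in − V_min = 2.804642 − (0) = 2.804642 V.
Divide by LSB: 2.804642 × 16384/7.15 = 6426.7489.
Truncating gives code 6426.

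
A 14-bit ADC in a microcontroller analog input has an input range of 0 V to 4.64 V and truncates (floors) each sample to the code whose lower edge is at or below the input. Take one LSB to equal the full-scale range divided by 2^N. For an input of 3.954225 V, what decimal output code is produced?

V_FS = 4.64 V. LSB = 4.64 V / 2^14 ≈ 283.2 µV.
(V_in − V_min) × 2^14/range = (3.954225 − (0)) × 16384/4.64 = 13962.505.
Floor → code = 13962.

13962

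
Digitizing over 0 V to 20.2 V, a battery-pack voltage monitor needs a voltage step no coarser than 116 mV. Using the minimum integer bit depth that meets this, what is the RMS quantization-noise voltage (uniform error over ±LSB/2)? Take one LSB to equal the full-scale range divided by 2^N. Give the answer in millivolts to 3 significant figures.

22.8 mV

Span = 20.2 V.
Levels needed ≥ 20.2/116 mV = 174.1. 2^8 = 256 suffices, so N_min = 8.
LSB = 20.2 V ÷ 2^8 = 20.2/256 V = 78.906 mV.
σ_q = LSB/√12 = 78.906 mV/3.4641 = 22.8 mV.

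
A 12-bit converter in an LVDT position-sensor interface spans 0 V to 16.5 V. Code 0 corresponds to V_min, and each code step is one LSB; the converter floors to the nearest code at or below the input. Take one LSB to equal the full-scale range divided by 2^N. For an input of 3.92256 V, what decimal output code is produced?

973

Range is 16.5 V. LSB = 16.5 V / 2^12 ≈ 4.028 mV.
V_in − V_min = 3.92256 − (0) = 3.92256 V.
Divide by LSB: 3.92256 × 4096/16.5 = 973.7458.
Truncating gives code 973.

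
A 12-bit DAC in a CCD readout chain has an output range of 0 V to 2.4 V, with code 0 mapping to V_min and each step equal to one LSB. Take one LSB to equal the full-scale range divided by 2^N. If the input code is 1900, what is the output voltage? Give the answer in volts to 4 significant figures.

1.113 V

Full-scale range = 2.4 V. LSB = 2.4 V / 2^12.
V_out = 0 + 1900 × (2.4/4096) V
      = 0 + 1.11328 = 1.11328 V.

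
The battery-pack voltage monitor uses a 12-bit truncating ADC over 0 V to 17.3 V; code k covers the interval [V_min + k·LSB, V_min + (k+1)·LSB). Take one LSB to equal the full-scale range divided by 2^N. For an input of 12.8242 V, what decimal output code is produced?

Range is 17.3 V. LSB = 17.3 V / 2^12 ≈ 4.224 mV.
(V_in − V_min) × 2^12/range = (12.8242 − (0)) × 4096/17.3 = 3036.296.
Floor → code = 3036.

3036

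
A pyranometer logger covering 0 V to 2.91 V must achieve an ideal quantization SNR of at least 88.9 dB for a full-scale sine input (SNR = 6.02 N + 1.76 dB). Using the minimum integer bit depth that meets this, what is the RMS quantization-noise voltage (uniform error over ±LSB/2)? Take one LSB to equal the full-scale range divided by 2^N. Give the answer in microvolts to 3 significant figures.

Full-scale range = 2.91 V.
N ≥ (88.9 − 1.76)/6.02 = 14.475 → N_min = 15.
LSB = 2.91 V / 2^15 = 88.806 µV.
RMS noise = LSB/√12 = 25.6 µV.

25.6 µV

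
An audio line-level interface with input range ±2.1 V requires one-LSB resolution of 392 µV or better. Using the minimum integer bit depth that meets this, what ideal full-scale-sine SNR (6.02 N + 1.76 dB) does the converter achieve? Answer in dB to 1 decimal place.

86.0 dB

The full-scale span is 2.1 − (-2.1) = 4.2 V.
Levels needed ≥ 4.2/392 µV = 10710. 2^14 = 16384 suffices, so N_min = 14.
SNR = 6.02 × 14 + 1.76 = 86.04 dB.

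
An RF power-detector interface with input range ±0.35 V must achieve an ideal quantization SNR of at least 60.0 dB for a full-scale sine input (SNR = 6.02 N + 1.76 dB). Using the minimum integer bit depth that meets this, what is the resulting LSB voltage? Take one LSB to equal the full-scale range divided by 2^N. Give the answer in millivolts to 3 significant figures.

0.684 mV

Range = 0.35 − (-0.35) = 0.7 V.
6.02 N + 1.76 ≥ 60.0 gives N ≥ 9.674, so the minimum integer is 10.
LSB = 0.7 V ÷ 2^10 = 0.7/1024 V = 0.684 mV.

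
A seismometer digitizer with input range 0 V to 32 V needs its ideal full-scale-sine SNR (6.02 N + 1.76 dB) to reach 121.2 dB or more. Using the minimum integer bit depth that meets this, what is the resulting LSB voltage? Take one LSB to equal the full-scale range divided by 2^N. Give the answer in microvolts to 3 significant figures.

30.5 µV

Range is 32 V.
N ≥ (121.2 − 1.76)/6.02 = 19.841 → N_min = 20.
One LSB is 32 V / 1048576 = 30.5 µV.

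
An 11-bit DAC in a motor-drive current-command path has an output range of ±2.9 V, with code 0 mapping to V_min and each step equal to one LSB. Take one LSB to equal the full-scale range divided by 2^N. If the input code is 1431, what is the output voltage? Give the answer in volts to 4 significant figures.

1.153 V

Full-scale range = 2.9 V − (-2.9 V) = 5.8 V. LSB = 5.8 V / 2^11.
Output = V_min + (1431/2048) × range = -2.9 + 0.698730 × 5.8 V
      = -2.9 V + 4.05264 V = 1.15264 V.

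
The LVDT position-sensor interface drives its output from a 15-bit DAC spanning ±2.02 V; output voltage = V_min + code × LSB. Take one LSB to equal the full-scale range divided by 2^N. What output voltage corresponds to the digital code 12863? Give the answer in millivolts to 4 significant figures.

-434.1 mV

The full-scale span is 2.02 − (-2.02) = 4.04 V. LSB = 4.04 V / 2^15.
V_out = V_min + code × LSB = -2.02 V + 12863 × 4.04 V / 32768
      = -2.02 + 1.58589 = -0.434108 V.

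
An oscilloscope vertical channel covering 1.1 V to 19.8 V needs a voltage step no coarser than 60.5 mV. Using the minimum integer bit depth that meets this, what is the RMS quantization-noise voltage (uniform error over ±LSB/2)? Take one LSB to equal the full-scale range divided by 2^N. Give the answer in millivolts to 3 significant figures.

Range = 19.8 − (1.1) = 18.7 V.
Levels needed ≥ 18.7/60.5 mV = 309.1. 2^9 = 512 suffices, so N_min = 9.
Step size = 18.7/512 V = 36.523 mV.
V_rms = LSB/√12 = 10.5 mV.

10.5 mV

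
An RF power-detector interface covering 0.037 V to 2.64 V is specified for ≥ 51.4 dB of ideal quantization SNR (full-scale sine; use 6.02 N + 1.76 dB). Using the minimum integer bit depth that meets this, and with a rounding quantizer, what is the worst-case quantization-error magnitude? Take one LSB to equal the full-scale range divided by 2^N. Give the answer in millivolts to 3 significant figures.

2.54 mV

Full-scale range = 2.64 V − (0.037 V) = 2.603 V.
6.02 N + 1.76 ≥ 51.4 gives N ≥ 8.246, so the minimum integer is 9.
Step size = 2.603/512 V = 5.0840 mV.
|e|_max = LSB/2 = 2.54 mV.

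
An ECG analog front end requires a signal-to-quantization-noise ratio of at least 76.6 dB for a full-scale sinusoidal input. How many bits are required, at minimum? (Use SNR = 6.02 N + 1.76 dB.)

Required N = ⌈(76.6 − 1.76)/6.02⌉ = ⌈12.432⌉ = 13.

13 bits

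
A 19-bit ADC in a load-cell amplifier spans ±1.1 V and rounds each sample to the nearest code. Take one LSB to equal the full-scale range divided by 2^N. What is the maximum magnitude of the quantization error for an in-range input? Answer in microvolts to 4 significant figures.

2.098 µV

Full-scale range = 1.1 V − (-1.1 V) = 2.2 V.
One LSB is 2.2 V / 524288 = 4.19617 µV.
|e|_max = LSB/2 = 2.098 µV.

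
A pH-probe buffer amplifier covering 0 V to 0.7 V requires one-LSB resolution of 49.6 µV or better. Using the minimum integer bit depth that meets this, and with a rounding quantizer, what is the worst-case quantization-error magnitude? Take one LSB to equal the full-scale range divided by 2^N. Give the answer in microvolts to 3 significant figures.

Range is 0.7 V.
Need 2^N ≥ 0.7 V / 49.6 µV = 14110 → N_min = 14.
Step size = 0.7/16384 V = 42.725 µV.
Max error for round-to-nearest is LSB/2 = 21.4 µV.

21.4 µV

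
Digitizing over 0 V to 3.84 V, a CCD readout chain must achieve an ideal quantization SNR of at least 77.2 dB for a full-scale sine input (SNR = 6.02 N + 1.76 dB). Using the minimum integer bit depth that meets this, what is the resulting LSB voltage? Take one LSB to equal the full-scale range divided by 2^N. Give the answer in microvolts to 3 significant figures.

469 µV

Span = 3.84 V.
Required N = ⌈(77.2 − 1.76)/6.02⌉ = ⌈12.532⌉ = 13.
LSB = 3.84 V / 2^13 = 469 µV.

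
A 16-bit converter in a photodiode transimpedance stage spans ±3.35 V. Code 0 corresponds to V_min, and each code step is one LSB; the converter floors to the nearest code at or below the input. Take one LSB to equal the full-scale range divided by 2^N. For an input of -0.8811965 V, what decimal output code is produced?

24148

Full-scale range = 3.35 V − (-3.35 V) = 6.7 V. LSB = 6.7 V / 2^16 ≈ 102.2 µV.
code = ⌊(V_in − V_min)/LSB⌋ = ⌊(V_in − V_min) × 2^16 / range⌋
     = ⌊(-0.8811965 − (-3.35)) × 65536 / 6.7⌋ = ⌊2.4688035 × 65536/6.7⌋
     = ⌊24148.583⌋ = 24148.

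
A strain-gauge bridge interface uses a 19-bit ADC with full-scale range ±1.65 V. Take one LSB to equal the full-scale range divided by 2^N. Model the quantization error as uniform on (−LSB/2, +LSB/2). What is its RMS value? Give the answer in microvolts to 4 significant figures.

1.817 µV

Full-scale range = 1.65 V − (-1.65 V) = 3.3 V.
LSB = 3.3 V / 2^19 = 6.29425 µV.
σ_q = LSB/√12 = 6.29425 µV/3.4641 = 1.817 µV.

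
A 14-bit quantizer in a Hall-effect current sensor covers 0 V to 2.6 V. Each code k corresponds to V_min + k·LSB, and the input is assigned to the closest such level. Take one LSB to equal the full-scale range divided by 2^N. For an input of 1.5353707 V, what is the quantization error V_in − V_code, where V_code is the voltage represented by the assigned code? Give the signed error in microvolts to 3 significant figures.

+31.3 µV

Span = 2.6 V. LSB = 2.6 V / 2^14 ≈ 158.7 µV.
Position in LSBs: (1.5353707 − (0)) × 16384/2.6 = 9675.1975; rounding gives k = 9675.
V_code = 0 + (9675/16384) × 2.6 = 1.5353393555 V.
V_in − V_code = 1.5353707 − (1.5353393555) = +31.3 µV.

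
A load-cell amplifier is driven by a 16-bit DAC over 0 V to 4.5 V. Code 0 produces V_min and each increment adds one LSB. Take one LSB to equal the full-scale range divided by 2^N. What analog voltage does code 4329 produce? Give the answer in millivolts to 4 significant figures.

297.2 mV

Full-scale range = 4.5 V. LSB = 4.5 V / 2^16.
V_out = 0 + 4329 × (4.5/65536) V
      = 0 V + 0.297249 V = 0.297249 V.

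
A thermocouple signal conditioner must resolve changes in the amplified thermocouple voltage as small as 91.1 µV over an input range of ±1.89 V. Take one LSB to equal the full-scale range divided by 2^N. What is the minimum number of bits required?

16 bits

Span: 1.89 V − (-1.89 V) = 3.78 V.
Levels needed ≥ 3.78/91.1 µV = 41490. 2^16 = 65536 suffices, so N_min = 16.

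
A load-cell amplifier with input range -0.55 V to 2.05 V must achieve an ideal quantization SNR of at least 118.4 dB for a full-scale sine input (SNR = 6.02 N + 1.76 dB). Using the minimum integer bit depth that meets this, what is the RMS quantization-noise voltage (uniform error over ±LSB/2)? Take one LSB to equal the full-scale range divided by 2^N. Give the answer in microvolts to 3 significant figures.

The full-scale span is 2.05 − (-0.55) = 2.6 V.
6.02 N + 1.76 ≥ 118.4 gives N ≥ 19.375, so the minimum integer is 20.
LSB = 2.6 V / 2^20 = 2.4796 µV.
RMS noise = LSB/√12 = 0.716 µV.

0.716 µV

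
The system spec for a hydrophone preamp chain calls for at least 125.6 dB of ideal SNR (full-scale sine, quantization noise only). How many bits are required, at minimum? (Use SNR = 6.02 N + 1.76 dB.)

N ≥ (125.6 − 1.76)/6.02 = 20.571 → N_min = 21.

21 bits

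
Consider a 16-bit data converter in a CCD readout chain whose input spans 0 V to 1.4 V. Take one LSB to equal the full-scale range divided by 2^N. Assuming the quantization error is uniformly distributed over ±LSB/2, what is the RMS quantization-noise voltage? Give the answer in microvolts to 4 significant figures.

6.167 µV

V_FS = 1.4 V.
LSB = 1.4 V / 2^16 = 21.3623 µV.
V_rms = LSB/√12 = 21.3623 µV / √12 = 6.167 µV.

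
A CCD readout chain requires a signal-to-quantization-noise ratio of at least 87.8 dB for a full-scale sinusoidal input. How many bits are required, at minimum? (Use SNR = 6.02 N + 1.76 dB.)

15 bits

Required N = ⌈(87.8 − 1.76)/6.02⌉ = ⌈14.292⌉ = 15.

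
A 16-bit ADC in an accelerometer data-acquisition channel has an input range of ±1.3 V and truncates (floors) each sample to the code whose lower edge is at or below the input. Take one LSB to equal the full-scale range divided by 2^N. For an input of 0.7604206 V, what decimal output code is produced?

51935

Range = 1.3 − (-1.3) = 2.6 V. LSB = 2.6 V / 2^16 ≈ 39.67 µV.
code = ⌊(V_in − V_min)/LSB⌋ = ⌊(V_in − V_min) × 2^16 / range⌋
     = ⌊(0.7604206 − (-1.3)) × 65536 / 2.6⌋ = ⌊2.0604206 × 65536/2.6⌋
     = ⌊51935.279⌋ = 51935.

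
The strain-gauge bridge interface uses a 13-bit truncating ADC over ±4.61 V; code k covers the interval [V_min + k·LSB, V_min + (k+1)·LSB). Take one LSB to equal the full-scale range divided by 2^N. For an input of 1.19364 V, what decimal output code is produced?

5156

Range = 4.61 − (-4.61) = 9.22 V. LSB = 9.22 V / 2^13 ≈ 1.125 mV.
code = ⌊(V_in − V_min)/LSB⌋ = ⌊(V_in − V_min) × 2^13 / range⌋
     = ⌊(1.19364 − (-4.61)) × 8192 / 9.22⌋ = ⌊5.80364 × 8192/9.22⌋
     = ⌊5156.553⌋ = 5156.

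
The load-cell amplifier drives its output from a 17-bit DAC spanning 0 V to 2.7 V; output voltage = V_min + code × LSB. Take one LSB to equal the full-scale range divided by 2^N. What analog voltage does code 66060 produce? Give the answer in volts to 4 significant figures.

1.361 V

Span = 2.7 V. LSB = 2.7 V / 2^17.
V_out = 0 + 66060 × (2.7/131072) V
      = 0 V + 1.36079 V = 1.36079 V.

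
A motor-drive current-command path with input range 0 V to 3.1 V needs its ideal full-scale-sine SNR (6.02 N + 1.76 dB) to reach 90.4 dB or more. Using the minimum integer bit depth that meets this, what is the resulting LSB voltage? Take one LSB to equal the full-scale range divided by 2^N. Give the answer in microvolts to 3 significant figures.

94.6 µV

Range is 3.1 V.
Required N = ⌈(90.4 − 1.76)/6.02⌉ = ⌈14.724⌉ = 15.
LSB = 3.1 V ÷ 2^15 = 3.1/32768 V = 94.6 µV.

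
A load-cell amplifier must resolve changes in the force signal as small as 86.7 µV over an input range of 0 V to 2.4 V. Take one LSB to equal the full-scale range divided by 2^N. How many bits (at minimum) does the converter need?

15 bits

Span = 2.4 V.
2.4 V / 86.7 µV = 27680. Since 2^14 = 16384 and 2^15 = 32768, N = 15.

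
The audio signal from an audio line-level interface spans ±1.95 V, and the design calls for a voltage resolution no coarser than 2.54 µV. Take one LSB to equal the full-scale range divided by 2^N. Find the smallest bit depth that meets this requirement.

21 bits

Span: 1.95 V − (-1.95 V) = 3.9 V.
Levels needed ≥ 3.9/2.54 µV = 1.535e6. 2^21 = 2097152 suffices, so N_min = 21.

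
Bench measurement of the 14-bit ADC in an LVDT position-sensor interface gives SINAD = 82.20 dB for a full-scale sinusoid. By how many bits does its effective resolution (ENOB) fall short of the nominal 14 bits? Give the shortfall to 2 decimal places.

ENOB = (SINAD − 1.76)/6.02 = (82.20 − 1.76)/6.02 = 13.3621 bits.
14 − 13.3621 = 0.64 bits below nominal.

0.64 bits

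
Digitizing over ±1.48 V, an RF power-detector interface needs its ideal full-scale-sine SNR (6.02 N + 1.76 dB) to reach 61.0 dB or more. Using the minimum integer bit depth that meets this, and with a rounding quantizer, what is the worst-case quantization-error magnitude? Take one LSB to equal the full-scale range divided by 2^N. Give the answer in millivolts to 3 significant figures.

1.45 mV

Span: 1.48 V − (-1.48 V) = 2.96 V.
Required N = ⌈(61.0 − 1.76)/6.02⌉ = ⌈9.841⌉ = 10.
LSB = 2.96 V / 2^10 = 2.8906 mV.
|e|_max = LSB/2 = 1.45 mV.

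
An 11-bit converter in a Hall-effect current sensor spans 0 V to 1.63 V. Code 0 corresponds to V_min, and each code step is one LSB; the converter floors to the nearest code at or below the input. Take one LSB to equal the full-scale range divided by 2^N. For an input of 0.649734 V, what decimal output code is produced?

V_FS = 1.63 V. LSB = 1.63 V / 2^11 ≈ 0.7959 mV.
code = ⌊(V_in − V_min)/LSB⌋ = ⌊(V_in − V_min) × 2^11 / range⌋
     = ⌊(0.649734 − (0)) × 2048 / 1.63⌋ = ⌊0.649734 × 2048/1.63⌋
     = ⌊816.353⌋ = 816.

816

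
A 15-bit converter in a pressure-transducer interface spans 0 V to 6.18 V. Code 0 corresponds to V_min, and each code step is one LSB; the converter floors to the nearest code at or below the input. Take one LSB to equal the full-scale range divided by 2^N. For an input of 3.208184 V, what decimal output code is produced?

17010

V_FS = 6.18 V. LSB = 6.18 V / 2^15 ≈ 188.6 µV.
(V_in − V_min) × 2^15/range = (3.208184 − (0)) × 32768/6.18 = 17010.643.
Floor → code = 17010.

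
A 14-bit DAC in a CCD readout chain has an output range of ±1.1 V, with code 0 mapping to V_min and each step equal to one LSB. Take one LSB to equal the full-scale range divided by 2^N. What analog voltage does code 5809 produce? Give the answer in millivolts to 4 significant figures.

The full-scale span is 1.1 − (-1.1) = 2.2 V. LSB = 2.2 V / 2^14.
Output = V_min + (5809/16384) × range = -1.1 + 0.354553 × 2.2 V
      = -1.1 V + 0.780017 V = -0.319983 V.

-320.0 mV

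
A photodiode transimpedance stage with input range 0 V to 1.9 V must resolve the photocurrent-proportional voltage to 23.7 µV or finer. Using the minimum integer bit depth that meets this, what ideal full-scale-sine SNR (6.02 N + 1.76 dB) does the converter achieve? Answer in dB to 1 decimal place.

Span = 1.9 V.
Levels needed ≥ 1.9/23.7 µV = 80170. 2^17 = 131072 suffices, so N_min = 17.
SNR = 6.02 × 17 + 1.76 = 104.10 dB.

104.1 dB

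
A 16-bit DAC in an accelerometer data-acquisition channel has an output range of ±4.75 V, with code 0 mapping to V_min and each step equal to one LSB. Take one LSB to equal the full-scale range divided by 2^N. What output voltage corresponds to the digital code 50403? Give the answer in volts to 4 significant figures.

Span: 4.75 V − (-4.75 V) = 9.5 V. LSB = 9.5 V / 2^16.
V_out = V_min + code × LSB = -4.75 V + 50403 × 9.5 V / 65536
      = -4.75 + 7.30634 = 2.55634 V.

2.556 V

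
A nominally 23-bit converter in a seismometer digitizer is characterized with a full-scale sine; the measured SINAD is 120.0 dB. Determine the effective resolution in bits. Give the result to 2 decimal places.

19.64 bits

ENOB = (SINAD − 1.76) / 6.02 = (120.0 − 1.76) / 6.02 = 118.24 / 6.02 = 19.6412.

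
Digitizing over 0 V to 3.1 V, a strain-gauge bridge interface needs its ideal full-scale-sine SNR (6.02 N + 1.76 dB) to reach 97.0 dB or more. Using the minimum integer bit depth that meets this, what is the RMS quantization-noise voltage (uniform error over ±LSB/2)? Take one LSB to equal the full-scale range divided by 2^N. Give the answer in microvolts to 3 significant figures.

Range is 3.1 V.
N ≥ (97.0 − 1.76)/6.02 = 15.821 → N_min = 16.
One LSB is 3.1 V / 65536 = 47.302 µV.
RMS noise = LSB/√12 = 13.7 µV.

13.7 µV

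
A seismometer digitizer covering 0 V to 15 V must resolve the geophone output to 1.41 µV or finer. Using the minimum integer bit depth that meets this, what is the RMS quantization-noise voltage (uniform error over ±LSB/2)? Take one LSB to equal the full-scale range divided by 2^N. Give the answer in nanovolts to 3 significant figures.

Span = 15 V.
Levels needed ≥ 15/1.41 µV = 1.064e7. 2^24 = 16777216 suffices, so N_min = 24.
LSB = 15 V ÷ 2^24 = 15/16777216 V = 0.89407 µV.
σ_q = LSB/√12 = 0.89407 µV/3.4641 = 258 nV.

258 nV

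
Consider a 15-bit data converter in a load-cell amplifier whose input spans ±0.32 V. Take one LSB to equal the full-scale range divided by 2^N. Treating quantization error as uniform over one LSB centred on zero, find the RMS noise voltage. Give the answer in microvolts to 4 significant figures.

The full-scale span is 0.32 − (-0.32) = 0.64 V.
LSB = 0.64 V / 2^15 = 19.5313 µV.
V_rms = LSB/√12 = 19.5313 µV / √12 = 5.638 µV.

5.638 µV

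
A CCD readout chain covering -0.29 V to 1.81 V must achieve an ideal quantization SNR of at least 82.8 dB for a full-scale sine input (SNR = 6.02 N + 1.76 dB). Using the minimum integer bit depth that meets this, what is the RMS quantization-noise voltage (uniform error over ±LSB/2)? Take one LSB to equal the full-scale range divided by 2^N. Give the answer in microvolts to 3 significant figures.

Range = 1.81 − (-0.29) = 2.1 V.
Solving 6.02 N ≥ 82.8 − 1.76: N ≥ 13.462. Round up → N = 14.
One LSB is 2.1 V / 16384 = 128.17 µV.
σ_q = LSB/√12 = 128.17 µV/3.4641 = 37.0 µV.

37.0 µV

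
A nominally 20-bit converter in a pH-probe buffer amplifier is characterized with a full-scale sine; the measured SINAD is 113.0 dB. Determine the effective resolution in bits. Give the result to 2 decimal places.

ENOB = (113.0 − 1.76)/6.02 = 18.4784 bits.

18.48 bits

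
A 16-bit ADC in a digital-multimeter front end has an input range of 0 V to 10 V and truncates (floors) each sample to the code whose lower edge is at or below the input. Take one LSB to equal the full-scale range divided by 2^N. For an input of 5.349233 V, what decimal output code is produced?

35056

V_FS = 10 V. LSB = 10 V / 2^16 ≈ 152.6 µV.
(V_in − V_min) × 2^16/range = (5.349233 − (0)) × 65536/10 = 35056.733.
Floor → code = 35056.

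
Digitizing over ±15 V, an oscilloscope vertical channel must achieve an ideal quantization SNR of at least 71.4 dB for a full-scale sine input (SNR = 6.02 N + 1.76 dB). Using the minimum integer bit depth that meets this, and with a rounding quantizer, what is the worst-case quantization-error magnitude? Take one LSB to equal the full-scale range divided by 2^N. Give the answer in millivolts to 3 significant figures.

Range = 15 − (-15) = 30 V.
Required N = ⌈(71.4 − 1.76)/6.02⌉ = ⌈11.568⌉ = 12.
Step size = 30/4096 V = 7.3242 mV.
Max error for round-to-nearest is LSB/2 = 3.66 mV.

3.66 mV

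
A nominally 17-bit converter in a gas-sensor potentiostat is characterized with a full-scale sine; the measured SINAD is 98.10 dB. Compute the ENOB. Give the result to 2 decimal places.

16.00 bits

ENOB = (98.10 − 1.76)/6.02 = 16.0033 bits.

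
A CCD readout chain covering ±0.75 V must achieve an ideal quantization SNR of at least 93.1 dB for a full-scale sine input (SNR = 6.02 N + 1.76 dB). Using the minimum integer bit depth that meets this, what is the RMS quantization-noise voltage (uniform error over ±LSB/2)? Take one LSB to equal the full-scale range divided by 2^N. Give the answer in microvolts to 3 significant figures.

6.61 µV

Span: 0.75 V − (-0.75 V) = 1.5 V.
N ≥ (93.1 − 1.76)/6.02 = 15.173 → N_min = 16.
LSB = 1.5 V / 2^16 = 22.888 µV.
RMS noise = LSB/√12 = 6.61 µV.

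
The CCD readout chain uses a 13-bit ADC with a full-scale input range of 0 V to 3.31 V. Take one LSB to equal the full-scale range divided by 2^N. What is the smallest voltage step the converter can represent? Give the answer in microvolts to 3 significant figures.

V_FS = 3.31 V.
2^13 = 8192 levels.
LSB = 3.31 V ÷ 2^13 = 3.31/8192 V = 404 µV.

404 µV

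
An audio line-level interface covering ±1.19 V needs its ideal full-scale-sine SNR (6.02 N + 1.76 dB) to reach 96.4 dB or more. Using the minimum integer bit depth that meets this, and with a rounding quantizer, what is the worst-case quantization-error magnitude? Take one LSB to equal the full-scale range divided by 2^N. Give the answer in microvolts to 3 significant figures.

18.2 µV

Range = 1.19 − (-1.19) = 2.38 V.
6.02 N + 1.76 ≥ 96.4 gives N ≥ 15.721, so the minimum integer is 16.
One LSB is 2.38 V / 65536 = 36.316 µV.
Half an LSB is 18.2 µV.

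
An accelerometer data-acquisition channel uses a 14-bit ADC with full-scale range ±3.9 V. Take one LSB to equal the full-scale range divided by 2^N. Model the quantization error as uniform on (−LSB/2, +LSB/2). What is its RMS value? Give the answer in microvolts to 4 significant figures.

Full-scale range = 3.9 V − (-3.9 V) = 7.8 V.
LSB = 7.8 V ÷ 2^14 = 7.8/16384 V = 476.074 µV.
RMS of a uniform error over width LSB is LSB/√12 = 137.4 µV.

137.4 µV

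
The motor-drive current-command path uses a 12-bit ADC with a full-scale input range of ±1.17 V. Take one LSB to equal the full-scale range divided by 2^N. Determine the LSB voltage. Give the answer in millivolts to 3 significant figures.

0.571 mV

The full-scale span is 1.17 − (-1.17) = 2.34 V.
Number of codes = 2^12 = 4096.
LSB = 2.34 V ÷ 2^12 = 2.34/4096 V = 0.571 mV.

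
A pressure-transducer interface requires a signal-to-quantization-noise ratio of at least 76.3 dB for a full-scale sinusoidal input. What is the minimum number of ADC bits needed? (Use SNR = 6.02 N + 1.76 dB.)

N ≥ (76.3 − 1.76)/6.02 = 12.382 → N_min = 13.

13 bits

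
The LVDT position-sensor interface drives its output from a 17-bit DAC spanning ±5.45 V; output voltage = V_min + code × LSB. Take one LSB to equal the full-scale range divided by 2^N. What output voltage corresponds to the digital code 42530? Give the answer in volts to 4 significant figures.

-1.913 V

The full-scale span is 5.45 − (-5.45) = 10.9 V. LSB = 10.9 V / 2^17.
V_out = V_min + code × LSB = -5.45 V + 42530 × 10.9 V / 131072
      = -5.45 + 3.53681 = -1.91319 V.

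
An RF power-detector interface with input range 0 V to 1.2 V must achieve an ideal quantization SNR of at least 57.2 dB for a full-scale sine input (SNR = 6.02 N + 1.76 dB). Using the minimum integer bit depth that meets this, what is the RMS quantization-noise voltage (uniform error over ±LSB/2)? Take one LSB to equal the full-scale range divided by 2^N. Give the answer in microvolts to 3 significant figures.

Full-scale range = 1.2 V.
Required N = ⌈(57.2 − 1.76)/6.02⌉ = ⌈9.209⌉ = 10.
LSB = 1.2 V ÷ 2^10 = 1.2/1024 V = 1.1719 mV.
V_rms = LSB/√12 = 338 µV.

338 µV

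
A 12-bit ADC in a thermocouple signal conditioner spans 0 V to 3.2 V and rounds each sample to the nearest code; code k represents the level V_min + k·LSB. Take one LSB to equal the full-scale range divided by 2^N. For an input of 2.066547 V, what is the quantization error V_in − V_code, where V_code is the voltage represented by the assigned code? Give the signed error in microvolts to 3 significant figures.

Full-scale range = 3.2 V. LSB = 3.2 V / 2^12 ≈ 0.7813 mV.
(V_in − V_min)/LSB = (2.066547 − (0)) × 4096/3.2 = 2645.1802 → nearest code k = 2645.
Reconstructed level: 0 + 2645 × 3.2/4096 V = 2.066406250 V.
V_in − V_code = 2.066547 − (2.066406250) = +141 µV.

+141 µV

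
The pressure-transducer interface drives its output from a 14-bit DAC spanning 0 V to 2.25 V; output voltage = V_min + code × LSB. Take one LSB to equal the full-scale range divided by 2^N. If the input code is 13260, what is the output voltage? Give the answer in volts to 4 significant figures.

Full-scale range = 2.25 V. LSB = 2.25 V / 2^14.
Output = V_min + (13260/16384) × range = 0 + 0.809326 × 2.25 V
      = 0 + 1.82098 = 1.82098 V.

1.821 V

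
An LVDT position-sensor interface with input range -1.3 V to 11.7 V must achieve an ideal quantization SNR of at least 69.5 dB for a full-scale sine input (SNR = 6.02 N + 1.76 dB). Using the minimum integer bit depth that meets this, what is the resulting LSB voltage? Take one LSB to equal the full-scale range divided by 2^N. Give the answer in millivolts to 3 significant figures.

Range = 11.7 − (-1.3) = 13 V.
N ≥ (69.5 − 1.76)/6.02 = 11.252 → N_min = 12.
Step size = 13/4096 V = 3.17 mV.

3.17 mV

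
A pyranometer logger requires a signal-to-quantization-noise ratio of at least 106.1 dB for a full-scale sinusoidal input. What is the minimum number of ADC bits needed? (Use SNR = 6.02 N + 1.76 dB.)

18 bits

N ≥ (106.1 − 1.76)/6.02 = 17.332 → N_min = 18.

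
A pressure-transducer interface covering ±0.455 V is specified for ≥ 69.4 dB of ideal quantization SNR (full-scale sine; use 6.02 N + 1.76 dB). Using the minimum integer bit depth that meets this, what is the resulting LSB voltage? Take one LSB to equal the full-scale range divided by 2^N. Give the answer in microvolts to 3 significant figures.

222 µV

Span: 0.455 V − (-0.455 V) = 0.91 V.
N ≥ (69.4 − 1.76)/6.02 = 11.236 → N_min = 12.
LSB = 0.91 V ÷ 2^12 = 0.91/4096 V = 222 µV.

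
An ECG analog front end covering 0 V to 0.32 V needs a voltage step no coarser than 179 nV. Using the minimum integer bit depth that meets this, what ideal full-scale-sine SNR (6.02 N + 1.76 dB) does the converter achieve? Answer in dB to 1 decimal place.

Full-scale range = 0.32 V.
Need 2^N ≥ 0.32 V / 179 nV = 1.788e6 → N_min = 21.
Ideal SNR at N = 21: 6.02·21 + 1.76 = 128.2 dB.

128.2 dB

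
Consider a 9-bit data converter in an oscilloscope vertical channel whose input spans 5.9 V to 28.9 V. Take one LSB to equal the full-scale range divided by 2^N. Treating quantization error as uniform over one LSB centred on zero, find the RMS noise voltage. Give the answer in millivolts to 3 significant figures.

The full-scale span is 28.9 − (5.9) = 23 V.
LSB = 23 V / 2^9 = 44.922 mV.
V_rms = LSB/√12 = 44.922 mV / √12 = 13.0 mV.

13.0 mV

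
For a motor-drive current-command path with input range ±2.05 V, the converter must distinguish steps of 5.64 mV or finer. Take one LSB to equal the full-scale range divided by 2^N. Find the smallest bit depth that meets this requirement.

10 bits

Range = 2.05 − (-2.05) = 4.1 V.
Levels needed ≥ 4.1/5.64 mV = 727.0. 2^10 = 1024 suffices, so N_min = 10.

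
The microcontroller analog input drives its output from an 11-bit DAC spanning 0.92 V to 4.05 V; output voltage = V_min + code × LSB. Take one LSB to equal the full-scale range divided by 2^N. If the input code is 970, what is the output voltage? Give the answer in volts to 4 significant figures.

Full-scale range = 4.05 V − (0.92 V) = 3.13 V. LSB = 3.13 V / 2^11.
V_out = V_min + code × LSB = 0.92 V + 970 × 3.13 V / 2048
      = 0.92 + 1.48247 = 2.40247 V.

2.402 V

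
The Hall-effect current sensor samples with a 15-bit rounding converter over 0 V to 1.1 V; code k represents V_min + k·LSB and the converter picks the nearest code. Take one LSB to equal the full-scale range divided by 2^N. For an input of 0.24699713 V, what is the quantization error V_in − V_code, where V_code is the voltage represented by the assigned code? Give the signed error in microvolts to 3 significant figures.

−6.04 µV

Full-scale range = 1.1 V. LSB = 1.1 V / 2^15 ≈ 33.57 µV.
(V_in − V_min)/LSB = (0.24699713 − (0)) × 32768/1.1 = 7357.8200 → nearest code k = 7358.
V_code = V_min + k × range/2^15 = 0 + 7358 × 1.1/32768 = 0.24700317383 V.
V_in − V_code = 0.24699713 − (0.24700317383) = −6.04 µV.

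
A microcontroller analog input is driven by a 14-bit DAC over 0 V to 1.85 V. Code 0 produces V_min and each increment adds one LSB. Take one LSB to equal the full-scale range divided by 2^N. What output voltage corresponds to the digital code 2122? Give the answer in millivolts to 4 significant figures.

Span = 1.85 V. LSB = 1.85 V / 2^14.
V_out = 0 + 2122 × (1.85/16384) V
      = 0 V + 0.239606 V = 0.239606 V.

239.6 mV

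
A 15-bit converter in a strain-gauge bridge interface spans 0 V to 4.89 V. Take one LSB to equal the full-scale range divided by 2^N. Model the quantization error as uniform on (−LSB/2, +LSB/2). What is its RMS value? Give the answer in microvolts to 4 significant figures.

43.08 µV

V_FS = 4.89 V.
LSB = 4.89 V / 2^15 = 149.231 µV.
V_rms = LSB/√12 = 149.231 µV / √12 = 43.08 µV.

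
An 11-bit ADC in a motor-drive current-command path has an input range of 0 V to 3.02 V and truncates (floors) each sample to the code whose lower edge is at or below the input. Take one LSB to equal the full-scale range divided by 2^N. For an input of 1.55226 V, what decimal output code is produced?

Full-scale range = 3.02 V. LSB = 3.02 V / 2^11 ≈ 1.475 mV.
V_in − V_min = 1.55226 − (0) = 1.55226 V.
Divide by LSB: 1.55226 × 2048/3.02 = 1052.6584.
Truncating gives code 1052.

1052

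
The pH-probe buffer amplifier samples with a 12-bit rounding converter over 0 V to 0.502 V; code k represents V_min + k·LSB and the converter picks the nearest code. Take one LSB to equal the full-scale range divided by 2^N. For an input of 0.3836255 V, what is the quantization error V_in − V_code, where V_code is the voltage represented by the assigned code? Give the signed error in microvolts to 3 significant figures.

+17.1 µV

V_FS = 0.502 V. LSB = 0.502 V / 2^12 ≈ 122.6 µV.
Position in LSBs: (0.3836255 − (0)) × 4096/0.502 = 3130.1395; rounding gives k = 3130.
V_code = 0 + (3130/4096) × 0.502 = 0.3836083984 V.
Error = V_in − V_code = 0.3836255 − (0.3836083984) = +17.1 µV.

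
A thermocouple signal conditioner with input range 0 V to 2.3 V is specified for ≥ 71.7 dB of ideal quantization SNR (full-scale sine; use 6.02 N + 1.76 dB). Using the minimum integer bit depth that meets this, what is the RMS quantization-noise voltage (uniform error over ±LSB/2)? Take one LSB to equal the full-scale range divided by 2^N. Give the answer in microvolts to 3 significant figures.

162 µV

V_FS = 2.3 V.
Required N = ⌈(71.7 − 1.76)/6.02⌉ = ⌈11.618⌉ = 12.
LSB = 2.3 V / 2^12 = 0.56152 mV.
σ_q = LSB/√12 = 0.56152 mV/3.4641 = 162 µV.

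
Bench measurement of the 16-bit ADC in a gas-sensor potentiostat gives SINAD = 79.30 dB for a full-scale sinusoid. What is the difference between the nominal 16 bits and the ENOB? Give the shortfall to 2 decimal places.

ENOB = (SINAD − 1.76)/6.02 = (79.30 − 1.76)/6.02 = 12.8804 bits.
Shortfall = 16 − 12.8804 = 3.1196 bits.

3.12 bits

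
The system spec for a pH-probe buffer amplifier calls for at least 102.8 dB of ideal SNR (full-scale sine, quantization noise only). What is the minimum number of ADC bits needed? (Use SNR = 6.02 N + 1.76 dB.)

17 bits

Required N = ⌈(102.8 − 1.76)/6.02⌉ = ⌈16.784⌉ = 17.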